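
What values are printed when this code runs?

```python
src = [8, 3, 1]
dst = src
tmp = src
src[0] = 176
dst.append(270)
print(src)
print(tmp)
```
[176, 3, 1, 270]
[176, 3, 1, 270]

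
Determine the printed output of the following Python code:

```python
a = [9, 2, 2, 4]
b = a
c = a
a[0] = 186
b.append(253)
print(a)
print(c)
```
[186, 2, 2, 4, 253]
[186, 2, 2, 4, 253]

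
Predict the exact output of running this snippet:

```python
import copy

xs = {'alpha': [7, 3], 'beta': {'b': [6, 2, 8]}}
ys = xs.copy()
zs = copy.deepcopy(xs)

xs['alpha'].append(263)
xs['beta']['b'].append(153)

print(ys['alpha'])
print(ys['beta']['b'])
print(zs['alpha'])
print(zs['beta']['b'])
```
[7, 3, 263]
[6, 2, 8, 153]
[7, 3]
[6, 2, 8]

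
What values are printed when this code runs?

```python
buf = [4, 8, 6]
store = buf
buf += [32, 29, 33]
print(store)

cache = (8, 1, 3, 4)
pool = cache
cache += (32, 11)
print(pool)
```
[4, 8, 6, 32, 29, 33]
(8, 1, 3, 4)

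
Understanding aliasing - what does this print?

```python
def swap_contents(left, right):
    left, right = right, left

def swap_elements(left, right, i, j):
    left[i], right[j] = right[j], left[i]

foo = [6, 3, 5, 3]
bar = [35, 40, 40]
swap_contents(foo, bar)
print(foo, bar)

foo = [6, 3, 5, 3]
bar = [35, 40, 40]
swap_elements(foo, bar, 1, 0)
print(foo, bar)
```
[6, 3, 5, 3] [35, 40, 40]
[6, 35, 5, 3] [3, 40, 40]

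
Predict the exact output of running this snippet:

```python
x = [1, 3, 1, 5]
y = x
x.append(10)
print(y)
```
[1, 3, 1, 5, 10]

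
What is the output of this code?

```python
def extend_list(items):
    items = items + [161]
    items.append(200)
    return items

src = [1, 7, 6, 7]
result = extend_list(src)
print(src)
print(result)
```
[1, 7, 6, 7]
[1, 7, 6, 7, 161, 200]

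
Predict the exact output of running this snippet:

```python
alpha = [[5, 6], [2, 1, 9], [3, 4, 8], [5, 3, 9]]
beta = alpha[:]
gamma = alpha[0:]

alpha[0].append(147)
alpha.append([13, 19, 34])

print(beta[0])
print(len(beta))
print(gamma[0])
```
[5, 6, 147]
4
[5, 6, 147]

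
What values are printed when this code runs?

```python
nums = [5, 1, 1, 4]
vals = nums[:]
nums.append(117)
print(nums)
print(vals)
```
[5, 1, 1, 4, 117]
[5, 1, 1, 4]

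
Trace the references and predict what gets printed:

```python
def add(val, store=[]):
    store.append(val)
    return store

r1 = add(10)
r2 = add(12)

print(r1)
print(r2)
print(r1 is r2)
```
[10, 12]
[10, 12]
True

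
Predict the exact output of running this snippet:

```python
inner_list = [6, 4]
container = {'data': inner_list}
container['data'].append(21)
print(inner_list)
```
[6, 4, 21]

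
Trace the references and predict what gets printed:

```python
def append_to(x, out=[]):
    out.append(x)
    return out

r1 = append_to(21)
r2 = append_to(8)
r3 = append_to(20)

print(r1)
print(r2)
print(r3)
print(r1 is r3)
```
[21, 8, 20]
[21, 8, 20]
[21, 8, 20]
True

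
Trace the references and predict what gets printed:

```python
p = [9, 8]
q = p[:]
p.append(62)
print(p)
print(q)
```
[9, 8, 62]
[9, 8]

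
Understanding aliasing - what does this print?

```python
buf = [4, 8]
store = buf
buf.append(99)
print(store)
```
[4, 8, 99]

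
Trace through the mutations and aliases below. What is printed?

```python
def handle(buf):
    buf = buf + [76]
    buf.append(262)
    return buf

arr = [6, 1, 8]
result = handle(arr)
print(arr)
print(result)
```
[6, 1, 8]
[6, 1, 8, 76, 262]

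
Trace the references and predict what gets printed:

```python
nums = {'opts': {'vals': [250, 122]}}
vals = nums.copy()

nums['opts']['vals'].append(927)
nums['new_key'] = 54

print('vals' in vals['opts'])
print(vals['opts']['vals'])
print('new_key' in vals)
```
True
[250, 122, 927]
False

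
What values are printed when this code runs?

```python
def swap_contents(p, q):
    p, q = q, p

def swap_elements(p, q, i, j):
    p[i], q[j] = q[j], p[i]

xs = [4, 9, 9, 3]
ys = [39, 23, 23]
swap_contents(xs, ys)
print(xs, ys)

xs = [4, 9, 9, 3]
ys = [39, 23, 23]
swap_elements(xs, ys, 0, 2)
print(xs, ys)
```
[4, 9, 9, 3] [39, 23, 23]
[23, 9, 9, 3] [39, 23, 4]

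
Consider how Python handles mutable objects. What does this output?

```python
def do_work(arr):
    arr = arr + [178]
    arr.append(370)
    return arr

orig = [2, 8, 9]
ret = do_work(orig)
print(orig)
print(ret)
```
[2, 8, 9]
[2, 8, 9, 178, 370]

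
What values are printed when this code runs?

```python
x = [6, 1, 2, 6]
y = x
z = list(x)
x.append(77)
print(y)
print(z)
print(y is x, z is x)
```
[6, 1, 2, 6, 77]
[6, 1, 2, 6]
True False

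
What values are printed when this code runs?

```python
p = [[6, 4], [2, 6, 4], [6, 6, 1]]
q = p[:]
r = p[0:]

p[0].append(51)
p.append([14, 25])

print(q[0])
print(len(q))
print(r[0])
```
[6, 4, 51]
3
[6, 4, 51]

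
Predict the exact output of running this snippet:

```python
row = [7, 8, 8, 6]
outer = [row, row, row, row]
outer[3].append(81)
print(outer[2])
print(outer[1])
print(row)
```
[7, 8, 8, 6, 81]
[7, 8, 8, 6, 81]
[7, 8, 8, 6, 81]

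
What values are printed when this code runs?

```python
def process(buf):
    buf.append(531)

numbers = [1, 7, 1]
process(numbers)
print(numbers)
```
[1, 7, 1, 531]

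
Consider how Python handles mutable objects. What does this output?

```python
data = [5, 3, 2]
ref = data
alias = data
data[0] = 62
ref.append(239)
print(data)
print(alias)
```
[62, 3, 2, 239]
[62, 3, 2, 239]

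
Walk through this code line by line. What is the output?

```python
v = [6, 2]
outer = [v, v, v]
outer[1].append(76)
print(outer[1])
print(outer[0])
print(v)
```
[6, 2, 76]
[6, 2, 76]
[6, 2, 76]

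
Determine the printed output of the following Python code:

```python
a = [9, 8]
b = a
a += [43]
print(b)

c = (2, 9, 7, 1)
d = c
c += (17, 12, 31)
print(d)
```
[9, 8, 43]
(2, 9, 7, 1)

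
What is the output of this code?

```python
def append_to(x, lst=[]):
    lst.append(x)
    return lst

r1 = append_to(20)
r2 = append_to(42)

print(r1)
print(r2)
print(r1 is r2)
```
[20, 42]
[20, 42]
True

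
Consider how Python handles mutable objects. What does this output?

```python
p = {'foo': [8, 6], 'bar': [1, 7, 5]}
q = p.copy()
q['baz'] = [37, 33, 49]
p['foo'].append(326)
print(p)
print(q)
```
{'foo': [8, 6, 326], 'bar': [1, 7, 5]}
{'foo': [8, 6, 326], 'bar': [1, 7, 5], 'baz': [37, 33, 49]}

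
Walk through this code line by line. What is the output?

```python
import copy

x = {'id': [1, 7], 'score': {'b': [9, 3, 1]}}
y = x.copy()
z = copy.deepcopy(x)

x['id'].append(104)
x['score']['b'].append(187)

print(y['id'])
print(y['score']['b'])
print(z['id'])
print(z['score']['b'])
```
[1, 7, 104]
[9, 3, 1, 187]
[1, 7]
[9, 3, 1]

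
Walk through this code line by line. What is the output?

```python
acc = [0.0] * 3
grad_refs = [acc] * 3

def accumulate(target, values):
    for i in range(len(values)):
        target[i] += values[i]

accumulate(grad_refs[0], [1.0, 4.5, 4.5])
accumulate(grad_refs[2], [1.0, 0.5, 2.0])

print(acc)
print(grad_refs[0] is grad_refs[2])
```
[2.0, 5.0, 6.5]
True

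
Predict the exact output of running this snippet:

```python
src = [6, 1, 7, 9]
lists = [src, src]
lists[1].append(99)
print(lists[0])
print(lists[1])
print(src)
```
[6, 1, 7, 9, 99]
[6, 1, 7, 9, 99]
[6, 1, 7, 9, 99]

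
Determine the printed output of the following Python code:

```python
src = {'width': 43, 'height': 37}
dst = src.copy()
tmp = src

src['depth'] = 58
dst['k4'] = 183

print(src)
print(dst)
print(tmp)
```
{'width': 43, 'height': 37, 'depth': 58}
{'width': 43, 'height': 37, 'k4': 183}
{'width': 43, 'height': 37, 'depth': 58}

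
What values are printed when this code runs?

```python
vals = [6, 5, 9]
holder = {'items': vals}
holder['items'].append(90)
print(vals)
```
[6, 5, 9, 90]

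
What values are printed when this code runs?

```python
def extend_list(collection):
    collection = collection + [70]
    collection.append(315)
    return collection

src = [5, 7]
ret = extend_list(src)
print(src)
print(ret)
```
[5, 7]
[5, 7, 70, 315]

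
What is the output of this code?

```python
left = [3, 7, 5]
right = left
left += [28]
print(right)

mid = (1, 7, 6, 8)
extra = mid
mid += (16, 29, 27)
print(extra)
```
[3, 7, 5, 28]
(1, 7, 6, 8)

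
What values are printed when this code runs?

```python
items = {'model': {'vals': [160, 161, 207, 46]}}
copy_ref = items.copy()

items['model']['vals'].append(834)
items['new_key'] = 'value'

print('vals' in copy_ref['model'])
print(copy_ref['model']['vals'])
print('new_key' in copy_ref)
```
True
[160, 161, 207, 46, 834]
False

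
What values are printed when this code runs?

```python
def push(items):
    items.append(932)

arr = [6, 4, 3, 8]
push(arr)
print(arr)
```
[6, 4, 3, 8, 932]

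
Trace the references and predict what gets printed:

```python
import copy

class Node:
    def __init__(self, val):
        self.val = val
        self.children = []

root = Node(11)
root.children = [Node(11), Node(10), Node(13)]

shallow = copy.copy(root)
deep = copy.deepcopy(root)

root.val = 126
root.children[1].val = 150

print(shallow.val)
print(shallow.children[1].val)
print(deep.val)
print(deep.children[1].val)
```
11
150
11
10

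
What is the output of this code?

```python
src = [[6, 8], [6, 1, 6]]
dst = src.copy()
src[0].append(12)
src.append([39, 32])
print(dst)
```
[[6, 8, 12], [6, 1, 6]]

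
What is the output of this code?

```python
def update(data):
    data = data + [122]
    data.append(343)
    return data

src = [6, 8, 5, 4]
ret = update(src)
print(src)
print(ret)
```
[6, 8, 5, 4]
[6, 8, 5, 4, 122, 343]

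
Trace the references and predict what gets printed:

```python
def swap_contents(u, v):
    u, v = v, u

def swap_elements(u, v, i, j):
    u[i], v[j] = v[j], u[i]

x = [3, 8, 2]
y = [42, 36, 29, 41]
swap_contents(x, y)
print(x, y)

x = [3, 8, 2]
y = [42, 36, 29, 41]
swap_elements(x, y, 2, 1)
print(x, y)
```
[3, 8, 2] [42, 36, 29, 41]
[3, 8, 36] [42, 2, 29, 41]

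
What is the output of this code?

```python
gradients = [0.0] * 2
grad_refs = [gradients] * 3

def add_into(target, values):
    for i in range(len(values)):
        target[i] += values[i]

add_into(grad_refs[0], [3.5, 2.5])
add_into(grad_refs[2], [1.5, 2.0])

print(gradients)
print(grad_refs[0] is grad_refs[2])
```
[5.0, 4.5]
True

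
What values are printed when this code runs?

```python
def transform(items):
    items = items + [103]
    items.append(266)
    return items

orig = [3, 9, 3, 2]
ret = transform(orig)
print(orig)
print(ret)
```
[3, 9, 3, 2]
[3, 9, 3, 2, 103, 266]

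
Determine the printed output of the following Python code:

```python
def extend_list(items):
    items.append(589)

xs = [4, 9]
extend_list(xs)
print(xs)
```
[4, 9, 589]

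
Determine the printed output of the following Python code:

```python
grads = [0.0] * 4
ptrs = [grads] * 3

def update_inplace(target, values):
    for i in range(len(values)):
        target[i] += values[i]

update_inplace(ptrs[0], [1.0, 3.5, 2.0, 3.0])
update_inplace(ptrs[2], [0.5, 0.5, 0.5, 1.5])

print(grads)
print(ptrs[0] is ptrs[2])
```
[1.5, 4.0, 2.5, 4.5]
True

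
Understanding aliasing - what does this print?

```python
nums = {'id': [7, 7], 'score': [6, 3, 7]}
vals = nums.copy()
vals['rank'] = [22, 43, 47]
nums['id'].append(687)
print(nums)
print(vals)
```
{'id': [7, 7, 687], 'score': [6, 3, 7]}
{'id': [7, 7, 687], 'score': [6, 3, 7], 'rank': [22, 43, 47]}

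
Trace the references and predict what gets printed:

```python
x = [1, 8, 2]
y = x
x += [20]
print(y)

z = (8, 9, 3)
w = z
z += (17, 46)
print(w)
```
[1, 8, 2, 20]
(8, 9, 3)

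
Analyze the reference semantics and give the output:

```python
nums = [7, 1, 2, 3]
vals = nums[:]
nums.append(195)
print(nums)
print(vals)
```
[7, 1, 2, 3, 195]
[7, 1, 2, 3]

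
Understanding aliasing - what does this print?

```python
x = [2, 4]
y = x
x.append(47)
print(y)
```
[2, 4, 47]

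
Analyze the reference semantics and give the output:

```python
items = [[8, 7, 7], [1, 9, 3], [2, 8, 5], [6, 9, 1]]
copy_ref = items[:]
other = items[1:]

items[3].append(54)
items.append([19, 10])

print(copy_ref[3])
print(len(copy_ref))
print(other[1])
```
[6, 9, 1, 54]
4
[2, 8, 5]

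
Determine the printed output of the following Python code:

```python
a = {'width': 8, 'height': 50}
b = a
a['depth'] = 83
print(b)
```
{'width': 8, 'height': 50, 'depth': 83}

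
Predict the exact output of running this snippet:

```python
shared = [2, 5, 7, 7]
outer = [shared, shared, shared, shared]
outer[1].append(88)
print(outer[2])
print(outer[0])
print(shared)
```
[2, 5, 7, 7, 88]
[2, 5, 7, 7, 88]
[2, 5, 7, 7, 88]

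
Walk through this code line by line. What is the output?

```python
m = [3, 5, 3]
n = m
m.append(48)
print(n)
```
[3, 5, 3, 48]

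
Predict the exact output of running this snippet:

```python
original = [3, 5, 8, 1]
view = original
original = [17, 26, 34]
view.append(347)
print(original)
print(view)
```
[17, 26, 34]
[3, 5, 8, 1, 347]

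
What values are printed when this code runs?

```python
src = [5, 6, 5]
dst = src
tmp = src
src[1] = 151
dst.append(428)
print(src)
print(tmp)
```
[5, 151, 5, 428]
[5, 151, 5, 428]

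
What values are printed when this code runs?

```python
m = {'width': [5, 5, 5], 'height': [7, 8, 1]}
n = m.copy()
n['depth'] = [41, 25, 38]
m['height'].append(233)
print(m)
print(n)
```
{'width': [5, 5, 5], 'height': [7, 8, 1, 233]}
{'width': [5, 5, 5], 'height': [7, 8, 1, 233], 'depth': [41, 25, 38]}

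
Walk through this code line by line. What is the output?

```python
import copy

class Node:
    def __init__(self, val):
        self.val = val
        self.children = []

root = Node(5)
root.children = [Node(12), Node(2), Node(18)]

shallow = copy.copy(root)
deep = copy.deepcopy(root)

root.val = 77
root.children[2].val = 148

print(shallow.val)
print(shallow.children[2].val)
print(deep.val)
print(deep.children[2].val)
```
5
148
5
18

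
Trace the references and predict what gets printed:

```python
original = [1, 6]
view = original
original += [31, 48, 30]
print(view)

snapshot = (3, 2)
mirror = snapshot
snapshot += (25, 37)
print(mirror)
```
[1, 6, 31, 48, 30]
(3, 2)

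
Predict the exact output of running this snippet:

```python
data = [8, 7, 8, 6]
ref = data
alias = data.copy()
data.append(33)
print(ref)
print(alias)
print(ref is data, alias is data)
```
[8, 7, 8, 6, 33]
[8, 7, 8, 6]
True False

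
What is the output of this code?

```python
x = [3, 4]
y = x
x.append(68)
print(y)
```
[3, 4, 68]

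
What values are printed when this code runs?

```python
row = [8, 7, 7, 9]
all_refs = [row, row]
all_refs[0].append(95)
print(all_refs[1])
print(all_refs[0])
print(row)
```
[8, 7, 7, 9, 95]
[8, 7, 7, 9, 95]
[8, 7, 7, 9, 95]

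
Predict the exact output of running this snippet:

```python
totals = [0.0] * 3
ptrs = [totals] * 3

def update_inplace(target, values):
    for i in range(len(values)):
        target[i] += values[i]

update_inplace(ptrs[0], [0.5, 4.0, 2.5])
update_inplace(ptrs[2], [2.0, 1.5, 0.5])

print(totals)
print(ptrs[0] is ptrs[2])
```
[2.5, 5.5, 3.0]
True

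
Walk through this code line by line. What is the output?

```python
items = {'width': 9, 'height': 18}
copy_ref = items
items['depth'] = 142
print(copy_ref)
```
{'width': 9, 'height': 18, 'depth': 142}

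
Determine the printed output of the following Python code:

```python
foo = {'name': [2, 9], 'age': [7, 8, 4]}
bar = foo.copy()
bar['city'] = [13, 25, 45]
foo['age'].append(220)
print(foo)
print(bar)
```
{'name': [2, 9], 'age': [7, 8, 4, 220]}
{'name': [2, 9], 'age': [7, 8, 4, 220], 'city': [13, 25, 45]}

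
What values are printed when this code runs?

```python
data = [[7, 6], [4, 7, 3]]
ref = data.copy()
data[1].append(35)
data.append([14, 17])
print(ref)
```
[[7, 6], [4, 7, 3, 35]]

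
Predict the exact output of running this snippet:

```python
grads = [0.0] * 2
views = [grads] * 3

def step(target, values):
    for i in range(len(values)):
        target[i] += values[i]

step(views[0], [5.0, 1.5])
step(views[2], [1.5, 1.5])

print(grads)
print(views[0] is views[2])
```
[6.5, 3.0]
True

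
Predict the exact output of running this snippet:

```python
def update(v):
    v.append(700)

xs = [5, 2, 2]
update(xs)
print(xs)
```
[5, 2, 2, 700]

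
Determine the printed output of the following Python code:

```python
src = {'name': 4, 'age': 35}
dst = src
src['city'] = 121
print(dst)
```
{'name': 4, 'age': 35, 'city': 121}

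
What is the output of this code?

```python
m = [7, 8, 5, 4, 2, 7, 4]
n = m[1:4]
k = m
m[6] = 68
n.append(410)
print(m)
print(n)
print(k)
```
[7, 8, 5, 4, 2, 7, 68]
[8, 5, 4, 410]
[7, 8, 5, 4, 2, 7, 68]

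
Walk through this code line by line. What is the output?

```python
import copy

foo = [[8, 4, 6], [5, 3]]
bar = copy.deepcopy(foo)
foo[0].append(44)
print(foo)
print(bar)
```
[[8, 4, 6, 44], [5, 3]]
[[8, 4, 6], [5, 3]]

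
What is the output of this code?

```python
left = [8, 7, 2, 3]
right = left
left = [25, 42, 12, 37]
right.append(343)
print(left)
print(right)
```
[25, 42, 12, 37]
[8, 7, 2, 3, 343]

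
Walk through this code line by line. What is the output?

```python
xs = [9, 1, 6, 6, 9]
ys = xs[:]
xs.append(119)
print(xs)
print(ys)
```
[9, 1, 6, 6, 9, 119]
[9, 1, 6, 6, 9]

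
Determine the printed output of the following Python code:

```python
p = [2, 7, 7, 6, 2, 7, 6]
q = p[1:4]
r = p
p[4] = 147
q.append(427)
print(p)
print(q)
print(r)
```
[2, 7, 7, 6, 147, 7, 6]
[7, 7, 6, 427]
[2, 7, 7, 6, 147, 7, 6]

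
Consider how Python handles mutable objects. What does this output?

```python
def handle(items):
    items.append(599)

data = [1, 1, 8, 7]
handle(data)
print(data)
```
[1, 1, 8, 7, 599]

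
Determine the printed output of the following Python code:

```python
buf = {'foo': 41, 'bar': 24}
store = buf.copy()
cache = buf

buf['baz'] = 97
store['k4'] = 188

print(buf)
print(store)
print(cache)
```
{'foo': 41, 'bar': 24, 'baz': 97}
{'foo': 41, 'bar': 24, 'k4': 188}
{'foo': 41, 'bar': 24, 'baz': 97}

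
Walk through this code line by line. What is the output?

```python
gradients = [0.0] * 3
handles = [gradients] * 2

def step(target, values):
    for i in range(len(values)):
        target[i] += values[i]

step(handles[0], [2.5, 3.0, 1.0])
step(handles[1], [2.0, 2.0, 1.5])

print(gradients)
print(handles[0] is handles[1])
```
[4.5, 5.0, 2.5]
True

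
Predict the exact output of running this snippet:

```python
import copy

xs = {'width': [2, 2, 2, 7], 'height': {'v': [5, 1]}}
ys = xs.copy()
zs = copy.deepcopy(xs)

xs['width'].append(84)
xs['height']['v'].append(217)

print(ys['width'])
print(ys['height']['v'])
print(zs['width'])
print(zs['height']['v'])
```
[2, 2, 2, 7, 84]
[5, 1, 217]
[2, 2, 2, 7]
[5, 1]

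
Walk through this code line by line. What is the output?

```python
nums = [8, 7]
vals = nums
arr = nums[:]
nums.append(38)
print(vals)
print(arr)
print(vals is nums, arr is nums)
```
[8, 7, 38]
[8, 7]
True False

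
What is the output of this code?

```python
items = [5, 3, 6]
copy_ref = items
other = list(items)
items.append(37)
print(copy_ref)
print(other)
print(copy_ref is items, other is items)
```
[5, 3, 6, 37]
[5, 3, 6]
True False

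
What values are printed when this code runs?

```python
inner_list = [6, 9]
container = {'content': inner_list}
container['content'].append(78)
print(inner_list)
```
[6, 9, 78]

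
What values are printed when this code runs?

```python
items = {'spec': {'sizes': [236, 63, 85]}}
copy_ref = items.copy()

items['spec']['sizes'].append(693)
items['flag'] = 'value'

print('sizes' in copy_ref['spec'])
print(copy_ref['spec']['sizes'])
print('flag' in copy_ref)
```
True
[236, 63, 85, 693]
False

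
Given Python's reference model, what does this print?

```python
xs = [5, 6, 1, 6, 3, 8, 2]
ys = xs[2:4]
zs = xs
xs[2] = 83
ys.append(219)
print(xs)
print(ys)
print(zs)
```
[5, 6, 83, 6, 3, 8, 2]
[1, 6, 219]
[5, 6, 83, 6, 3, 8, 2]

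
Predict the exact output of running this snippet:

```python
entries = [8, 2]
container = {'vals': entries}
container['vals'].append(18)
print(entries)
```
[8, 2, 18]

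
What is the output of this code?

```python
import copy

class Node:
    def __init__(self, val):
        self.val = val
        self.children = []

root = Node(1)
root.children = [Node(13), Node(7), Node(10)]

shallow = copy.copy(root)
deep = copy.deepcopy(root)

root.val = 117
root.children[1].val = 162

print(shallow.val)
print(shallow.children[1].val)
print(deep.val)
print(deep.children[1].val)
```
1
162
1
7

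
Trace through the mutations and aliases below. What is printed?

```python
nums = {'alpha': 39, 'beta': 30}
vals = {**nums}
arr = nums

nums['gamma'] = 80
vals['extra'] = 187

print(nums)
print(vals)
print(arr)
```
{'alpha': 39, 'beta': 30, 'gamma': 80}
{'alpha': 39, 'beta': 30, 'extra': 187}
{'alpha': 39, 'beta': 30, 'gamma': 80}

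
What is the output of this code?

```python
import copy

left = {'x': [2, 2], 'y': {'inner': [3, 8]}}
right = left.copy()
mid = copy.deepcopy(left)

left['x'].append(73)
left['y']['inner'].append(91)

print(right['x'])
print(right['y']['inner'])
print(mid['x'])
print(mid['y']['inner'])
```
[2, 2, 73]
[3, 8, 91]
[2, 2]
[3, 8]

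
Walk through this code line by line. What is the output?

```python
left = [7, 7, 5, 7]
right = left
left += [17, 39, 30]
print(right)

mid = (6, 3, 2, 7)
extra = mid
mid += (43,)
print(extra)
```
[7, 7, 5, 7, 17, 39, 30]
(6, 3, 2, 7)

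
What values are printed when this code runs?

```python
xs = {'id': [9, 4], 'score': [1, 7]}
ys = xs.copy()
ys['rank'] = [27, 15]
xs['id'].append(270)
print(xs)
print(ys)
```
{'id': [9, 4, 270], 'score': [1, 7]}
{'id': [9, 4, 270], 'score': [1, 7], 'rank': [27, 15]}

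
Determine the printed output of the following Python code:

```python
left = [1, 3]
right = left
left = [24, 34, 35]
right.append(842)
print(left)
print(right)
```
[24, 34, 35]
[1, 3, 842]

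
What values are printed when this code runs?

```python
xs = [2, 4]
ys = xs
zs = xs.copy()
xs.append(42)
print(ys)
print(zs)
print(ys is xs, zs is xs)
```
[2, 4, 42]
[2, 4]
True False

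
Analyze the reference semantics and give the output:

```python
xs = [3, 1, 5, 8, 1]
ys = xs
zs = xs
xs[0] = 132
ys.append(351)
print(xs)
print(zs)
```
[132, 1, 5, 8, 1, 351]
[132, 1, 5, 8, 1, 351]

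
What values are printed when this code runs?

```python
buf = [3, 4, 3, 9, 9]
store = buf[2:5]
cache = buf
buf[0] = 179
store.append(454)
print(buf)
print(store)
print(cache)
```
[179, 4, 3, 9, 9]
[3, 9, 9, 454]
[179, 4, 3, 9, 9]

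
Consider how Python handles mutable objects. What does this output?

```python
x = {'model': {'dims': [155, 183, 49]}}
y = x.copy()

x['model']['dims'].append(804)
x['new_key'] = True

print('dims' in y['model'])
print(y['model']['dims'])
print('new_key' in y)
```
True
[155, 183, 49, 804]
False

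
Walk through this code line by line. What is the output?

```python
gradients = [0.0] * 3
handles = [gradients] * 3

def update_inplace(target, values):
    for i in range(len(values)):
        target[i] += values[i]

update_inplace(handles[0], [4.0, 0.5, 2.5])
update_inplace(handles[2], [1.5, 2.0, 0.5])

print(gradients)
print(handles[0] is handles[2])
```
[5.5, 2.5, 3.0]
True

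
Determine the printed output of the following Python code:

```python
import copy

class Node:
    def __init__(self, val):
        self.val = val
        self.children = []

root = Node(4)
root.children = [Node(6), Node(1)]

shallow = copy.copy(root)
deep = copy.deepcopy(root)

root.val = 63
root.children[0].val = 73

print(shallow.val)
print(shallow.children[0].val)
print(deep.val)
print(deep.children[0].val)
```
4
73
4
6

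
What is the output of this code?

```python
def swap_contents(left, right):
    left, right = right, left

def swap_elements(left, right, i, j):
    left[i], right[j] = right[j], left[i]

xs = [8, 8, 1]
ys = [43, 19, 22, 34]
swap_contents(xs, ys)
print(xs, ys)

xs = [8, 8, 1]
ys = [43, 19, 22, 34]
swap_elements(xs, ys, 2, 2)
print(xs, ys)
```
[8, 8, 1] [43, 19, 22, 34]
[8, 8, 22] [43, 19, 1, 34]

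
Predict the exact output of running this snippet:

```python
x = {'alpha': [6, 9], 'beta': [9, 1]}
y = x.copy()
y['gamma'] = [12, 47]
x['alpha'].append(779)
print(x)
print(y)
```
{'alpha': [6, 9, 779], 'beta': [9, 1]}
{'alpha': [6, 9, 779], 'beta': [9, 1], 'gamma': [12, 47]}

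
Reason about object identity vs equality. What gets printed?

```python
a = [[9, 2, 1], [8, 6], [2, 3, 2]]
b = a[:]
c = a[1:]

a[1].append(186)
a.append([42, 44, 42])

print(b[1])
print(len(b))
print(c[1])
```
[8, 6, 186]
3
[2, 3, 2]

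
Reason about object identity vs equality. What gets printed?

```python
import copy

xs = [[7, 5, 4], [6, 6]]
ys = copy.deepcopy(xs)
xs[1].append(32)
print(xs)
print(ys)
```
[[7, 5, 4], [6, 6, 32]]
[[7, 5, 4], [6, 6]]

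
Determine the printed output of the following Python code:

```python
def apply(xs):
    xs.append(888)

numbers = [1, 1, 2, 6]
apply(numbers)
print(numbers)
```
[1, 1, 2, 6, 888]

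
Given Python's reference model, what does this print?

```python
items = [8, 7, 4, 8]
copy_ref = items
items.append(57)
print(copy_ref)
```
[8, 7, 4, 8, 57]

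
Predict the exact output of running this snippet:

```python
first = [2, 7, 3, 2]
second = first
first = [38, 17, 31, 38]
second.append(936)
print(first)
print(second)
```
[38, 17, 31, 38]
[2, 7, 3, 2, 936]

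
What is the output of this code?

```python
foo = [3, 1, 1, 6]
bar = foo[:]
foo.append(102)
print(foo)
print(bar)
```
[3, 1, 1, 6, 102]
[3, 1, 1, 6]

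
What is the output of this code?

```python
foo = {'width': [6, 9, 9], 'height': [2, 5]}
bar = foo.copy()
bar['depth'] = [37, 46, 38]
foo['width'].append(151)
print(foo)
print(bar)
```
{'width': [6, 9, 9, 151], 'height': [2, 5]}
{'width': [6, 9, 9, 151], 'height': [2, 5], 'depth': [37, 46, 38]}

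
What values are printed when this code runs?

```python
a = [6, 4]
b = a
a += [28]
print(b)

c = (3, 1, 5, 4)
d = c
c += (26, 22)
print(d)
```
[6, 4, 28]
(3, 1, 5, 4)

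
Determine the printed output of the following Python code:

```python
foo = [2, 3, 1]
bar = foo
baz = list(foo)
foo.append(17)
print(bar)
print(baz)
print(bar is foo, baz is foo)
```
[2, 3, 1, 17]
[2, 3, 1]
True False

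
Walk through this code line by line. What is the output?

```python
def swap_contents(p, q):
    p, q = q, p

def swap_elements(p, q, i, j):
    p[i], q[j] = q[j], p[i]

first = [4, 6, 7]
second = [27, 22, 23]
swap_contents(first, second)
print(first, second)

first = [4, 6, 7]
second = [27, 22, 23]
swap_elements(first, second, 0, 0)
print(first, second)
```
[4, 6, 7] [27, 22, 23]
[27, 6, 7] [4, 22, 23]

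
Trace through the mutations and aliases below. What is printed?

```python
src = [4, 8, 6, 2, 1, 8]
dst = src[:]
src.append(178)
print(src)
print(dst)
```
[4, 8, 6, 2, 1, 8, 178]
[4, 8, 6, 2, 1, 8]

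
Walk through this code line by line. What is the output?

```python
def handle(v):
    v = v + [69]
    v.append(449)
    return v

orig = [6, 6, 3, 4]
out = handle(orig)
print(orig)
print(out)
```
[6, 6, 3, 4]
[6, 6, 3, 4, 69, 449]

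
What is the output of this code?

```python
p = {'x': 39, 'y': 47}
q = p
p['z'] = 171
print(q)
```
{'x': 39, 'y': 47, 'z': 171}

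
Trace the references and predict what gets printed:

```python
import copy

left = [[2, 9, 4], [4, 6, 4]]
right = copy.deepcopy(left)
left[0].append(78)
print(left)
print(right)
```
[[2, 9, 4, 78], [4, 6, 4]]
[[2, 9, 4], [4, 6, 4]]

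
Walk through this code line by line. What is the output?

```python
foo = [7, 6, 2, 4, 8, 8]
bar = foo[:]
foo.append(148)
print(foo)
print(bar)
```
[7, 6, 2, 4, 8, 8, 148]
[7, 6, 2, 4, 8, 8]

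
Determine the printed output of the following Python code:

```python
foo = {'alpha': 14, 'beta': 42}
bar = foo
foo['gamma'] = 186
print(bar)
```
{'alpha': 14, 'beta': 42, 'gamma': 186}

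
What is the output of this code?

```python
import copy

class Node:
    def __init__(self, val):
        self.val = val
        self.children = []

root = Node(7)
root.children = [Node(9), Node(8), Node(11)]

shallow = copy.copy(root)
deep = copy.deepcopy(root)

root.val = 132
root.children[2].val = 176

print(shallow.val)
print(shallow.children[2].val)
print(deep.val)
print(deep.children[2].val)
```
7
176
7
11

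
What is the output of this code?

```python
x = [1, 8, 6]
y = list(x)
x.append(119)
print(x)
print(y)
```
[1, 8, 6, 119]
[1, 8, 6]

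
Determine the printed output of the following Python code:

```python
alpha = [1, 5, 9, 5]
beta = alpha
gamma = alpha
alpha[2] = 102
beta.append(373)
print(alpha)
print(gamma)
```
[1, 5, 102, 5, 373]
[1, 5, 102, 5, 373]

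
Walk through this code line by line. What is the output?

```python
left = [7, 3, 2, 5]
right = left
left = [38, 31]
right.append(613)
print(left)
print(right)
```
[38, 31]
[7, 3, 2, 5, 613]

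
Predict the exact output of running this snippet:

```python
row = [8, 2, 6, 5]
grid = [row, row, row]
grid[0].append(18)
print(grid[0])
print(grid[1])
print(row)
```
[8, 2, 6, 5, 18]
[8, 2, 6, 5, 18]
[8, 2, 6, 5, 18]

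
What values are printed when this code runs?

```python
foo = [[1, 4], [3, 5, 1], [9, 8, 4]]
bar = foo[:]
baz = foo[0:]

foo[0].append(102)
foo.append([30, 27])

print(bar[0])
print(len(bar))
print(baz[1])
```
[1, 4, 102]
3
[3, 5, 1]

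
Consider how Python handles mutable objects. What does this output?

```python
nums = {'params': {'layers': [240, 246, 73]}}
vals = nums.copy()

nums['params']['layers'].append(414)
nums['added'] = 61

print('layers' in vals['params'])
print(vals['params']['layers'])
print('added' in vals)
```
True
[240, 246, 73, 414]
False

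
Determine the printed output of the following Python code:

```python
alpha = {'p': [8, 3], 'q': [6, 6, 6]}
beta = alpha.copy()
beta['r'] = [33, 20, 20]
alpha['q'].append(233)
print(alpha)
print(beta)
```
{'p': [8, 3], 'q': [6, 6, 6, 233]}
{'p': [8, 3], 'q': [6, 6, 6, 233], 'r': [33, 20, 20]}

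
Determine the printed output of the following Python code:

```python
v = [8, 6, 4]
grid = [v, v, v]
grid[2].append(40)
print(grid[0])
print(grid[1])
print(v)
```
[8, 6, 4, 40]
[8, 6, 4, 40]
[8, 6, 4, 40]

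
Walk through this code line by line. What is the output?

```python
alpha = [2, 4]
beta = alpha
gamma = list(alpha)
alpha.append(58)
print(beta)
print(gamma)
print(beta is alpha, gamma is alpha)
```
[2, 4, 58]
[2, 4]
True False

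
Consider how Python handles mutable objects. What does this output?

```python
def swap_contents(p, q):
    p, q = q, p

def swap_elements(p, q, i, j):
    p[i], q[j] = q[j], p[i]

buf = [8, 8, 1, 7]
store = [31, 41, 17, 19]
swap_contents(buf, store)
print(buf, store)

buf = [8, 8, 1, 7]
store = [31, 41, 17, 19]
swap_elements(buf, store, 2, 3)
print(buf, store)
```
[8, 8, 1, 7] [31, 41, 17, 19]
[8, 8, 19, 7] [31, 41, 17, 1]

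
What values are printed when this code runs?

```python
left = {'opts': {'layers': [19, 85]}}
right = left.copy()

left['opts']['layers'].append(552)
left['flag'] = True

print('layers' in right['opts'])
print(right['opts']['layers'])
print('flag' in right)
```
True
[19, 85, 552]
False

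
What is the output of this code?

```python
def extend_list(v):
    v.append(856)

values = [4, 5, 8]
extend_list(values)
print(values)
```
[4, 5, 8, 856]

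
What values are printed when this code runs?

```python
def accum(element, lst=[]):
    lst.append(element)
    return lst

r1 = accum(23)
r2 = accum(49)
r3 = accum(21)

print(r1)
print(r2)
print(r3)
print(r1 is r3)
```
[23, 49, 21]
[23, 49, 21]
[23, 49, 21]
True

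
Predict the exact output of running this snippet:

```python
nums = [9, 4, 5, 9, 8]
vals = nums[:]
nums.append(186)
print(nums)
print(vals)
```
[9, 4, 5, 9, 8, 186]
[9, 4, 5, 9, 8]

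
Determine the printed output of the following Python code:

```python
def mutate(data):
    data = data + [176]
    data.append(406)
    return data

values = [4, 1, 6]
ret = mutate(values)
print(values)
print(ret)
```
[4, 1, 6]
[4, 1, 6, 176, 406]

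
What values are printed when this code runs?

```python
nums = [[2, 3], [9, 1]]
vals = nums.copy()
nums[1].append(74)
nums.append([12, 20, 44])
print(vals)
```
[[2, 3], [9, 1, 74]]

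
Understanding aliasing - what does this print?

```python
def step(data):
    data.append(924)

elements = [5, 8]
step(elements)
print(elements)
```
[5, 8, 924]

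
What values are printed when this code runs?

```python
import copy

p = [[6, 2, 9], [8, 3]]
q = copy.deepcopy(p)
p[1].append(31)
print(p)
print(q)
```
[[6, 2, 9], [8, 3, 31]]
[[6, 2, 9], [8, 3]]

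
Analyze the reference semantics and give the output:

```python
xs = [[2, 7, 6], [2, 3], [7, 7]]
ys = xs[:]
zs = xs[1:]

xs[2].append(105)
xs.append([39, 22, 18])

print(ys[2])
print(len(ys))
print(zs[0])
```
[7, 7, 105]
3
[2, 3]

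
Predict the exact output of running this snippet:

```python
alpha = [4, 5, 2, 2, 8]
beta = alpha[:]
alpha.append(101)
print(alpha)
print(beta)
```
[4, 5, 2, 2, 8, 101]
[4, 5, 2, 2, 8]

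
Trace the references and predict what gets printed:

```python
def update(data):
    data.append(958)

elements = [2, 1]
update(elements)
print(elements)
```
[2, 1, 958]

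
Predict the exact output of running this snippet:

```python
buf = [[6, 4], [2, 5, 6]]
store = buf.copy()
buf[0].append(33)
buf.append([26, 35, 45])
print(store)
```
[[6, 4, 33], [2, 5, 6]]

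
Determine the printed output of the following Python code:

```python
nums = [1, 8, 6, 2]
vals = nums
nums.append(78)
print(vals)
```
[1, 8, 6, 2, 78]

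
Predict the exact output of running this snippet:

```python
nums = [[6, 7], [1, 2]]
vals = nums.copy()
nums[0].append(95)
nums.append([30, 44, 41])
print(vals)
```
[[6, 7, 95], [1, 2]]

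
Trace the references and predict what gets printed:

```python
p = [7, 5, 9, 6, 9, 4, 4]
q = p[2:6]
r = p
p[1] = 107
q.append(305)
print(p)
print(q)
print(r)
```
[7, 107, 9, 6, 9, 4, 4]
[9, 6, 9, 4, 305]
[7, 107, 9, 6, 9, 4, 4]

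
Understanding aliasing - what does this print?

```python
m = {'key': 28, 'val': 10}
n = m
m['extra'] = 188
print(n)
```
{'key': 28, 'val': 10, 'extra': 188}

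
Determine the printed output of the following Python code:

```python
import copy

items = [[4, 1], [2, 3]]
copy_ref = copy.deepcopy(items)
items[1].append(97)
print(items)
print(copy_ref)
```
[[4, 1], [2, 3, 97]]
[[4, 1], [2, 3]]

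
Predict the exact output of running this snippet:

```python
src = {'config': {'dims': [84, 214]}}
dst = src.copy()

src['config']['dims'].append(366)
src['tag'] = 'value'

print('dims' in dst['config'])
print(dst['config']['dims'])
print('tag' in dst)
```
True
[84, 214, 366]
False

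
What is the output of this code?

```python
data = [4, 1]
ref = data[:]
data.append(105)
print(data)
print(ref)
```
[4, 1, 105]
[4, 1]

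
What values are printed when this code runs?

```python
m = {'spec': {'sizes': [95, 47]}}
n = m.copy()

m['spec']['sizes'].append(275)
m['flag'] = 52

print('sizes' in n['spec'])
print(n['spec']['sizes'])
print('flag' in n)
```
True
[95, 47, 275]
False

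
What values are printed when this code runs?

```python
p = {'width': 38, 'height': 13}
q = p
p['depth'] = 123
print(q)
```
{'width': 38, 'height': 13, 'depth': 123}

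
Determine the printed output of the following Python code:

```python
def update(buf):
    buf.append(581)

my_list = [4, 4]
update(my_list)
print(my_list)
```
[4, 4, 581]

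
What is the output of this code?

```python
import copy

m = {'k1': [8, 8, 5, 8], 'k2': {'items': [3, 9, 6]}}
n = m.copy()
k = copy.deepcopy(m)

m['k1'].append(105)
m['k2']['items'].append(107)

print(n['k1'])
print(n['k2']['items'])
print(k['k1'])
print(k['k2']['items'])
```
[8, 8, 5, 8, 105]
[3, 9, 6, 107]
[8, 8, 5, 8]
[3, 9, 6]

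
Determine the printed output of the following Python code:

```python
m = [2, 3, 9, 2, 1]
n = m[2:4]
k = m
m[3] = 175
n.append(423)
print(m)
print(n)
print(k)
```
[2, 3, 9, 175, 1]
[9, 2, 423]
[2, 3, 9, 175, 1]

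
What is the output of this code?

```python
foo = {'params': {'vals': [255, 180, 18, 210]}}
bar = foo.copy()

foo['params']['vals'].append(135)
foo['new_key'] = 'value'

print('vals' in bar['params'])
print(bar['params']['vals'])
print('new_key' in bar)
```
True
[255, 180, 18, 210, 135]
False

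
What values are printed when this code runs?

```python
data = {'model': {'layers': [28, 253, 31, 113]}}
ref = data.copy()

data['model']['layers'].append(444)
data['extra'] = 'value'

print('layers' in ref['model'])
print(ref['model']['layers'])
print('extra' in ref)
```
True
[28, 253, 31, 113, 444]
False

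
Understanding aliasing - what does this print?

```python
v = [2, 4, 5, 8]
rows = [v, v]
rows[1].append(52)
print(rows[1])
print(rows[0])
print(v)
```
[2, 4, 5, 8, 52]
[2, 4, 5, 8, 52]
[2, 4, 5, 8, 52]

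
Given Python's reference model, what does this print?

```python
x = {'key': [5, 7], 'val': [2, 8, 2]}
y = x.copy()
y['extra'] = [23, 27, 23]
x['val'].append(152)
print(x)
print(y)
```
{'key': [5, 7], 'val': [2, 8, 2, 152]}
{'key': [5, 7], 'val': [2, 8, 2, 152], 'extra': [23, 27, 23]}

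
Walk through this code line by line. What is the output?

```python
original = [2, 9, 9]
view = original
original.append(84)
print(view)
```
[2, 9, 9, 84]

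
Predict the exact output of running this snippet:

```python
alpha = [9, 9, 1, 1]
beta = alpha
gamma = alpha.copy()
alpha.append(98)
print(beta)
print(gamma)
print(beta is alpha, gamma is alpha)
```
[9, 9, 1, 1, 98]
[9, 9, 1, 1]
True False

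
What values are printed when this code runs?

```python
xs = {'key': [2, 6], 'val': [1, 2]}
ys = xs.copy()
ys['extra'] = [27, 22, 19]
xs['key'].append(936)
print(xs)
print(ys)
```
{'key': [2, 6, 936], 'val': [1, 2]}
{'key': [2, 6, 936], 'val': [1, 2], 'extra': [27, 22, 19]}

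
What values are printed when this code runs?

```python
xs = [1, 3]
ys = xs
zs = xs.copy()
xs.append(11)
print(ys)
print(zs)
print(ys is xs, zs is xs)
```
[1, 3, 11]
[1, 3]
True False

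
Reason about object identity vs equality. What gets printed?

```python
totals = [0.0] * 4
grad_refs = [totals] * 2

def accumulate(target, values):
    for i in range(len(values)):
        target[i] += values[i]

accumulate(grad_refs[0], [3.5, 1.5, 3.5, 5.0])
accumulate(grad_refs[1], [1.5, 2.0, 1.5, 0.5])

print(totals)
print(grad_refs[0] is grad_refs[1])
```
[5.0, 3.5, 5.0, 5.5]
True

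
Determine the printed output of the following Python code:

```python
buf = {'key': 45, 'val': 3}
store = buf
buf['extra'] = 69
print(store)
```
{'key': 45, 'val': 3, 'extra': 69}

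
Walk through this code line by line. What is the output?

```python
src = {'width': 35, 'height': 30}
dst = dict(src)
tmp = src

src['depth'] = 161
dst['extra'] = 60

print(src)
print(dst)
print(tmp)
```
{'width': 35, 'height': 30, 'depth': 161}
{'width': 35, 'height': 30, 'extra': 60}
{'width': 35, 'height': 30, 'depth': 161}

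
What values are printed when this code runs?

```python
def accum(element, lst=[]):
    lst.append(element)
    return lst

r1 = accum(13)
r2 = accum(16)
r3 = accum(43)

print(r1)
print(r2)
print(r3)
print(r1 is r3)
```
[13, 16, 43]
[13, 16, 43]
[13, 16, 43]
True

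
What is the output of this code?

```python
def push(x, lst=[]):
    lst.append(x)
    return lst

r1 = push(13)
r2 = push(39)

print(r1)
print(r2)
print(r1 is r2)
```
[13, 39]
[13, 39]
True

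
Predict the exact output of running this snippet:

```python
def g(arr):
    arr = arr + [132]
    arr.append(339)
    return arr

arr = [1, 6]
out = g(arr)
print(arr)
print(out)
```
[1, 6]
[1, 6, 132, 339]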